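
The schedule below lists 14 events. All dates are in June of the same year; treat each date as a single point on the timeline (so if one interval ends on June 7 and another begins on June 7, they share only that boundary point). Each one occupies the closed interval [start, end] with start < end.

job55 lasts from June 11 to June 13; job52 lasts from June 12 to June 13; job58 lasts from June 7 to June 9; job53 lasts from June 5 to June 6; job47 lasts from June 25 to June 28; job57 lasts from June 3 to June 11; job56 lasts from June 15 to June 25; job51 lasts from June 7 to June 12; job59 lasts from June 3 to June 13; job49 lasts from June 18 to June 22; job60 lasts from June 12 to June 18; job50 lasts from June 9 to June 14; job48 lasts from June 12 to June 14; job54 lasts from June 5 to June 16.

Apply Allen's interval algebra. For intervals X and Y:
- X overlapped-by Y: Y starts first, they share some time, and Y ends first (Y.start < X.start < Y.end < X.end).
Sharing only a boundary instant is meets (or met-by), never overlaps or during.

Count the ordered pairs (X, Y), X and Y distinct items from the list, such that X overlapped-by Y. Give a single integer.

15

Checking all 182 ordered pairs for relation 'overlapped-by'; matching pairs in alphabetical order:
(job48, job55): job48 overlapped-by job55 ✓
(job48, job59): job48 overlapped-by job59 ✓
(job50, job51): job50 overlapped-by job51 ✓
(job50, job57): job50 overlapped-by job57 ✓
(job50, job59): job50 overlapped-by job59 ✓
(job51, job57): job51 overlapped-by job57 ✓
(job54, job57): job54 overlapped-by job57 ✓
(job54, job59): job54 overlapped-by job59 ✓
(job55, job51): job55 overlapped-by job51 ✓
(job56, job54): job56 overlapped-by job54 ✓
(job56, job60): job56 overlapped-by job60 ✓
(job60, job50): job60 overlapped-by job50 ✓
(job60, job54): job60 overlapped-by job54 ✓
(job60, job55): job60 overlapped-by job55 ✓
(job60, job59): job60 overlapped-by job59 ✓
Count: 15.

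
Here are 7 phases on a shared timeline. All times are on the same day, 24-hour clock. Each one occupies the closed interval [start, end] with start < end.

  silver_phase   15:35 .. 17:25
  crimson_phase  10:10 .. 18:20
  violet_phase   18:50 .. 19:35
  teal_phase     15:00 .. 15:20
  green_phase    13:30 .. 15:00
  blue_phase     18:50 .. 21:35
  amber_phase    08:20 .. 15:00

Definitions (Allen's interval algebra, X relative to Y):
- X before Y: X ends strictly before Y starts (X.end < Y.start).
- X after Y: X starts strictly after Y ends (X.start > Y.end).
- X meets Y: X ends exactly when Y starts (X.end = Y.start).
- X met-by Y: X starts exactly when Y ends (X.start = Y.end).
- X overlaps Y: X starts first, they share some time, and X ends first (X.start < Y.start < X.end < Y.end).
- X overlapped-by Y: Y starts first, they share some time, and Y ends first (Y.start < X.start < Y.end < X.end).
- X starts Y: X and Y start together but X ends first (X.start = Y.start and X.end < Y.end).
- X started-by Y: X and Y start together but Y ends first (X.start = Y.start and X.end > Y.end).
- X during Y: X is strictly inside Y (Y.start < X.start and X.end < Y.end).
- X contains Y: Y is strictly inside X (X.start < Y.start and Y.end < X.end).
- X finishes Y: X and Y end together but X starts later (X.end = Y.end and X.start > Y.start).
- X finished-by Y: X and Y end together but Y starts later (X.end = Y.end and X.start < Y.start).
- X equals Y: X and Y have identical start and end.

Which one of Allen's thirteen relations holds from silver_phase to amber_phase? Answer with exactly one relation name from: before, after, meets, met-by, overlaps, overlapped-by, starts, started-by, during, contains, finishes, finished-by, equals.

silver_phase = [15:35, 17:25]; amber_phase = [08:20, 15:00].
Compare endpoints: silver_phase.start > amber_phase.start, silver_phase.start > amber_phase.end, silver_phase.end > amber_phase.start, silver_phase.end > amber_phase.end.
That pattern is 'after'.

after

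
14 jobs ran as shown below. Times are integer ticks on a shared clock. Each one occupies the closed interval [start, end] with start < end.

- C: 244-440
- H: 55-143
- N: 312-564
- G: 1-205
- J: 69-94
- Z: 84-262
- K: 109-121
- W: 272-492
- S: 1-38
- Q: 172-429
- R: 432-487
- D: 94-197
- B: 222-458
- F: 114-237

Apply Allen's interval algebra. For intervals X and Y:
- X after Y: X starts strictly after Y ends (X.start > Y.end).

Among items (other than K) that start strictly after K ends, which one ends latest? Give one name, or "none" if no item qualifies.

Target K = [109, 121].
B [222, 458] → after → candidate.
C [244, 440] → after → candidate.
D [94, 197] → contains → excluded.
F [114, 237] → overlapped-by → excluded.
G [1, 205] → contains → excluded.
H [55, 143] → contains → excluded.
J [69, 94] → before → excluded.
N [312, 564] → after → candidate.
Q [172, 429] → after → candidate.
R [432, 487] → after → candidate.
S [1, 38] → before → excluded.
W [272, 492] → after → candidate.
Z [84, 262] → contains → excluded.
Among candidates, latest end is 564 → N.

N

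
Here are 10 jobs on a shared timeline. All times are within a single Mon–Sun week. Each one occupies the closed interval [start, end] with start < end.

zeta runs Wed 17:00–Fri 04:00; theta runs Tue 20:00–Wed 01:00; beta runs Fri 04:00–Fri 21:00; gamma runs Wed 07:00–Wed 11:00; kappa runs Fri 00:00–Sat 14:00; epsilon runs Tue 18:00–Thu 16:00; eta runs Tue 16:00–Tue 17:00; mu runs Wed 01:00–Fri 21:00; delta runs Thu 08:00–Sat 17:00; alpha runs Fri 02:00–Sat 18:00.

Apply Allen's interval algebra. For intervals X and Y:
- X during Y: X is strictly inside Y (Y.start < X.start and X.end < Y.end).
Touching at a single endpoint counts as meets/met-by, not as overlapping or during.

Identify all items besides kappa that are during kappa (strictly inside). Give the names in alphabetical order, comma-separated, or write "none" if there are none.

Target kappa = [Fri 00:00, Sat 14:00].
alpha [Fri 02:00, Sat 18:00] → overlapped-by → no.
beta [Fri 04:00, Fri 21:00] → during → yes.
delta [Thu 08:00, Sat 17:00] → contains → no.
epsilon [Tue 18:00, Thu 16:00] → before → no.
eta [Tue 16:00, Tue 17:00] → before → no.
gamma [Wed 07:00, Wed 11:00] → before → no.
mu [Wed 01:00, Fri 21:00] → overlaps → no.
theta [Tue 20:00, Wed 01:00] → before → no.
zeta [Wed 17:00, Fri 04:00] → overlaps → no.
Result: beta.

beta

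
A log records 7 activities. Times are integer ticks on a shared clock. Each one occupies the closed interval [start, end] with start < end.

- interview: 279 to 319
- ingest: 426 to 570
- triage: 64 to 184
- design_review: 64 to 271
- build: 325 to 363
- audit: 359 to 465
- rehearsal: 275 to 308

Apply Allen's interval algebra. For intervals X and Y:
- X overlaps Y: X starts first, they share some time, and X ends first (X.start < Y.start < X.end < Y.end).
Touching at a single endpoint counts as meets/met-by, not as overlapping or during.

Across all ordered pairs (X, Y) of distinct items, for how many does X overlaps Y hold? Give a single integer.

Checking all 42 ordered pairs for relation 'overlaps'; matching pairs in alphabetical order:
(audit, ingest): audit overlaps ingest ✓
(build, audit): build overlaps audit ✓
(rehearsal, interview): rehearsal overlaps interview ✓
Count: 3.

3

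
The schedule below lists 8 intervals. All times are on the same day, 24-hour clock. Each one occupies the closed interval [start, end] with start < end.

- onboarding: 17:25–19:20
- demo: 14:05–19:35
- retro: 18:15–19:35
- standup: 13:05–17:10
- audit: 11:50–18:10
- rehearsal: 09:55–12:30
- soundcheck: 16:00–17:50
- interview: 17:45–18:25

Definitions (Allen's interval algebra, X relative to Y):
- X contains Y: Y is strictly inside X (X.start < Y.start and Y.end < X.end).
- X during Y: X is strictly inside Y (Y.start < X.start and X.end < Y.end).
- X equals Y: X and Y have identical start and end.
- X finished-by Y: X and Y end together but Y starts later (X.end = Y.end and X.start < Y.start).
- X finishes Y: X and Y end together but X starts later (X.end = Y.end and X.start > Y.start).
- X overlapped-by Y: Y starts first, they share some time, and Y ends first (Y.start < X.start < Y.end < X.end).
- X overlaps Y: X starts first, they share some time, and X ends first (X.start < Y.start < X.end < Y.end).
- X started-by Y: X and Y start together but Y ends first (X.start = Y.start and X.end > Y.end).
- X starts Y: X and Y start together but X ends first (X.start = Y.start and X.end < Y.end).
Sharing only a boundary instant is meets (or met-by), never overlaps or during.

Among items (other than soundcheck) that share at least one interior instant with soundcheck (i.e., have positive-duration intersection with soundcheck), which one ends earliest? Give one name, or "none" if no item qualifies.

Target soundcheck = [16:00, 17:50].
audit [11:50, 18:10] → contains → candidate.
demo [14:05, 19:35] → contains → candidate.
interview [17:45, 18:25] → overlapped-by → candidate.
onboarding [17:25, 19:20] → overlapped-by → candidate.
rehearsal [09:55, 12:30] → before → excluded.
retro [18:15, 19:35] → after → excluded.
standup [13:05, 17:10] → overlaps → candidate.
Among candidates, earliest end is 17:10 → standup.

standup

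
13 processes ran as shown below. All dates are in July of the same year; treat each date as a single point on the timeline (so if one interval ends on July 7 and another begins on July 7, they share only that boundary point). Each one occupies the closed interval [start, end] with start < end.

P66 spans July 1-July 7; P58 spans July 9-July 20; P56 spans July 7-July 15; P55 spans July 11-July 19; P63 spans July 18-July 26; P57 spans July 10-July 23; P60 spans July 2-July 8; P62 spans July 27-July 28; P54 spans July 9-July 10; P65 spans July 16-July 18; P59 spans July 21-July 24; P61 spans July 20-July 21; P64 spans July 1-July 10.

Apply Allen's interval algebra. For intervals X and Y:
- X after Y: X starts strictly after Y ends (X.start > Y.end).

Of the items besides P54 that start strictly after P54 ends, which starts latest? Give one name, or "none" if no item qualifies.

P62

Target P54 = [July 9, July 10].
P55 [July 11, July 19] → after → candidate.
P56 [July 7, July 15] → contains → excluded.
P57 [July 10, July 23] → met-by → excluded.
P58 [July 9, July 20] → started-by → excluded.
P59 [July 21, July 24] → after → candidate.
P60 [July 2, July 8] → before → excluded.
P61 [July 20, July 21] → after → candidate.
P62 [July 27, July 28] → after → candidate.
P63 [July 18, July 26] → after → candidate.
P64 [July 1, July 10] → finished-by → excluded.
P65 [July 16, July 18] → after → candidate.
P66 [July 1, July 7] → before → excluded.
Among candidates, latest start is July 27 → P62.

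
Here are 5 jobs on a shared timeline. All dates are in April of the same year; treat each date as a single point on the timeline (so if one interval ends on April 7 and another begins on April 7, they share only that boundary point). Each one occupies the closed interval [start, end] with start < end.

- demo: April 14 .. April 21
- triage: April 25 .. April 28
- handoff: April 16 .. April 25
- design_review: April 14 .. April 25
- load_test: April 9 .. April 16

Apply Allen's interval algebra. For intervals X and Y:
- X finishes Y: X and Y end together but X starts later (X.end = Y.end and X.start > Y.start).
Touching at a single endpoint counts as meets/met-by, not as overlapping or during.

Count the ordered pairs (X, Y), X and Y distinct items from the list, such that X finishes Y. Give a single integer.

Checking all 20 ordered pairs for relation 'finishes'; matching pairs in alphabetical order:
(handoff, design_review): handoff finishes design_review ✓
Count: 1.

1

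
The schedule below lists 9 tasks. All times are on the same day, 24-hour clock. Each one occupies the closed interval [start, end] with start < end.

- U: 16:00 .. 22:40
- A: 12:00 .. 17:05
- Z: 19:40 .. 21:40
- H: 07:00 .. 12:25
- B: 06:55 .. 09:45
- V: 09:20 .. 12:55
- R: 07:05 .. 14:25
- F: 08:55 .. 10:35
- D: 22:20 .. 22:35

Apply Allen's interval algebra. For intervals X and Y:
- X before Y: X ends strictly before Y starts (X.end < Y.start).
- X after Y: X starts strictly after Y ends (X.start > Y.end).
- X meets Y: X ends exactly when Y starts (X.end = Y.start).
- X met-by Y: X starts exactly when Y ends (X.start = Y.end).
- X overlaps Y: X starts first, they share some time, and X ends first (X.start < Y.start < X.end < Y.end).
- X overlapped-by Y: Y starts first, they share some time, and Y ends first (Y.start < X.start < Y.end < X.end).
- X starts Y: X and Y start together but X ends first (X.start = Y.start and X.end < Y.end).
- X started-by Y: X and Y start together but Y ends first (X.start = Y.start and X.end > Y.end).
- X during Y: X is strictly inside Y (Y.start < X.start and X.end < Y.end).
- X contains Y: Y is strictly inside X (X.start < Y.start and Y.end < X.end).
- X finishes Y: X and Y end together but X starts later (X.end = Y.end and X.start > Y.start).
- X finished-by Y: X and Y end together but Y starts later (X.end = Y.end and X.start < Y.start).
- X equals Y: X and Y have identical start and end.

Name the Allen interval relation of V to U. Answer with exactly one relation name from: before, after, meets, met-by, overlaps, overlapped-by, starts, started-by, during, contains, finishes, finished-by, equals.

before

V = [09:20, 12:55]; U = [16:00, 22:40].
Compare endpoints: V.start < U.start, V.start < U.end, V.end < U.start, V.end < U.end.
That pattern is 'before'.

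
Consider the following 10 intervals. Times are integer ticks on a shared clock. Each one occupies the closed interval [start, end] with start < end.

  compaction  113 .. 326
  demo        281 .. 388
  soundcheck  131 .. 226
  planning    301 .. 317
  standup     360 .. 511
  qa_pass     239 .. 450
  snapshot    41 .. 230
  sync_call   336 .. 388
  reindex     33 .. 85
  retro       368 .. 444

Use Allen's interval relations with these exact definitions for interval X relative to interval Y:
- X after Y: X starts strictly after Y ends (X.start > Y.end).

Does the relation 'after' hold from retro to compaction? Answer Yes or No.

retro = [368, 444], compaction = [113, 326].
Actual relation of retro to compaction: after.
Asked whether 'after' holds → Yes.

Yes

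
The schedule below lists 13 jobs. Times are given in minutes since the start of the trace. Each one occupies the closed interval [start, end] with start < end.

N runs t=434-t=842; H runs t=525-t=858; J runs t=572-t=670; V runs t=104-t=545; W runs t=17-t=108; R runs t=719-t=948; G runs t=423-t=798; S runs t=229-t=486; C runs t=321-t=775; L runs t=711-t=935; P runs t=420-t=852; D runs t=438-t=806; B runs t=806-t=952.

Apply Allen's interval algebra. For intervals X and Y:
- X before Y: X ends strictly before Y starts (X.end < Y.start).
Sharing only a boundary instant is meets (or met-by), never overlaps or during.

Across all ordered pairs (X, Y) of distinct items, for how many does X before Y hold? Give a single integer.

25

Checking all 156 ordered pairs for relation 'before'; matching pairs in alphabetical order:
(C, B): C before B ✓
(G, B): G before B ✓
(J, B): J before B ✓
(J, L): J before L ✓
(J, R): J before R ✓
(S, B): S before B ✓
(S, H): S before H ✓
(S, J): S before J ✓
(S, L): S before L ✓
(S, R): S before R ✓
(V, B): V before B ✓
(V, J): V before J ✓
(V, L): V before L ✓
(V, R): V before R ✓
(W, B): W before B ✓
(W, C): W before C ✓
(W, D): W before D ✓
(W, G): W before G ✓
(W, H): W before H ✓
(W, J): W before J ✓
(W, L): W before L ✓
(W, N): W before N ✓
(W, P): W before P ✓
(W, R): W before R ✓
... plus 1 further pairs not listed.
Count: 25.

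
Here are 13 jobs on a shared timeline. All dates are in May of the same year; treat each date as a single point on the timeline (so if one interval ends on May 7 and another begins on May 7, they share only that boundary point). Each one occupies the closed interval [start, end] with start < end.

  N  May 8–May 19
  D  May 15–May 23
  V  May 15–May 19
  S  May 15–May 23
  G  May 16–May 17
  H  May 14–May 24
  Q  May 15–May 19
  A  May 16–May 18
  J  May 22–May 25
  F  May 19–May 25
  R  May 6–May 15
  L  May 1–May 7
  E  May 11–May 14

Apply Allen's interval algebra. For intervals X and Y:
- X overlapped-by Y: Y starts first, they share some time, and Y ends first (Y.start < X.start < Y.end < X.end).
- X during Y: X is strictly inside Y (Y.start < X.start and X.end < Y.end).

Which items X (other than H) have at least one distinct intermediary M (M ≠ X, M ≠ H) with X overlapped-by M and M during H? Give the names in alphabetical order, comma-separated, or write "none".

F, J

Target H = [May 14, May 24].
Intermediaries M with M during H: A, D, G, Q, S, V.
Via A — items with X overlapped-by A: none.
Via D — items with X overlapped-by D: F, J.
Via G — items with X overlapped-by G: none.
Via Q — items with X overlapped-by Q: none.
Via S — items with X overlapped-by S: F, J.
Via V — items with X overlapped-by V: none.
Union: F, J.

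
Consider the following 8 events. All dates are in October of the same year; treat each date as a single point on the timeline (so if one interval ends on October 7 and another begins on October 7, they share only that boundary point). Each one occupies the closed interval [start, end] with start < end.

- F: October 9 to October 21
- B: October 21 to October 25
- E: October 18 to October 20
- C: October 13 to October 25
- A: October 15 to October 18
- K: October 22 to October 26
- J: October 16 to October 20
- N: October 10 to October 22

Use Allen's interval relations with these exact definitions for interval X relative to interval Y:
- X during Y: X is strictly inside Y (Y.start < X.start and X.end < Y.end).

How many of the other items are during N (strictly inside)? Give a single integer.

3

Target N = [October 10, October 22].
A [October 15, October 18] → during → counts.
B [October 21, October 25] → overlapped-by → no.
C [October 13, October 25] → overlapped-by → no.
E [October 18, October 20] → during → counts.
F [October 9, October 21] → overlaps → no.
J [October 16, October 20] → during → counts.
K [October 22, October 26] → met-by → no.
Total: 3.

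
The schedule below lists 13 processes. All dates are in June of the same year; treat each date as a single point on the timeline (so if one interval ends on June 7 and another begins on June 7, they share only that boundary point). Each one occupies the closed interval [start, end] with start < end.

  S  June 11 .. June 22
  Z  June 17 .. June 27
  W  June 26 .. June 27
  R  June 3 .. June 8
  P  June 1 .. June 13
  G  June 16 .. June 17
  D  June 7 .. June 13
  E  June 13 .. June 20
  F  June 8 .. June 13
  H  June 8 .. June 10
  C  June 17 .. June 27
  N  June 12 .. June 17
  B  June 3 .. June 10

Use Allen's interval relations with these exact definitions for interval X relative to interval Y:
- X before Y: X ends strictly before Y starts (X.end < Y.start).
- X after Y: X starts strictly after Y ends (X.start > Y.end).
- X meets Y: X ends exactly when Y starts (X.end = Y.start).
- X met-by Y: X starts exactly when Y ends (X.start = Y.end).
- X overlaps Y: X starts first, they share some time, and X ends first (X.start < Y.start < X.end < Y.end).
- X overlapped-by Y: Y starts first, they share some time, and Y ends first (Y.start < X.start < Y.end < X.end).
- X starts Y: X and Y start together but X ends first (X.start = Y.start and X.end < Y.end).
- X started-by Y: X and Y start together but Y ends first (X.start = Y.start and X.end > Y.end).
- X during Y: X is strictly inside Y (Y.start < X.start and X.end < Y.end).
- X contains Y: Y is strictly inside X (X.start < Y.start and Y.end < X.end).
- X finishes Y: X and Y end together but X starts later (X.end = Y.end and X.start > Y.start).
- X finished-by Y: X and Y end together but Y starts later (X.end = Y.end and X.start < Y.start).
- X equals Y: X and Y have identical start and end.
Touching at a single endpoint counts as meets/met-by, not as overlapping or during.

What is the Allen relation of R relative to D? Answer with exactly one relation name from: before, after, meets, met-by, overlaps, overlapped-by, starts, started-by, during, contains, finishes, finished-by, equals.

R = [June 3, June 8]; D = [June 7, June 13].
Compare endpoints: R.start < D.start, R.start < D.end, R.end > D.start, R.end < D.end.
That pattern is 'overlaps'.

overlaps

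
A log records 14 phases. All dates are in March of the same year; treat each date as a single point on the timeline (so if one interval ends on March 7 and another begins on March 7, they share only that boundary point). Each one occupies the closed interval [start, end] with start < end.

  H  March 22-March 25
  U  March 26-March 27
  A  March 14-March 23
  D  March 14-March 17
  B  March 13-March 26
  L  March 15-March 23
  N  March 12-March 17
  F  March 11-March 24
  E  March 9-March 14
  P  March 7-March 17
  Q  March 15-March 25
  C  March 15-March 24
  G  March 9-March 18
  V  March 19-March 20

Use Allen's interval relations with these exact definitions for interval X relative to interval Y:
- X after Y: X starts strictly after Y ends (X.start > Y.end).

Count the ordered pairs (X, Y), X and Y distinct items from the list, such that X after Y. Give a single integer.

Checking all 182 ordered pairs for relation 'after'; matching pairs in alphabetical order:
(C, E): C after E ✓
(H, D): H after D ✓
(H, E): H after E ✓
(H, G): H after G ✓
(H, N): H after N ✓
(H, P): H after P ✓
(H, V): H after V ✓
(L, E): L after E ✓
(Q, E): Q after E ✓
(U, A): U after A ✓
(U, C): U after C ✓
(U, D): U after D ✓
(U, E): U after E ✓
(U, F): U after F ✓
(U, G): U after G ✓
(U, H): U after H ✓
(U, L): U after L ✓
(U, N): U after N ✓
(U, P): U after P ✓
(U, Q): U after Q ✓
(U, V): U after V ✓
(V, D): V after D ✓
(V, E): V after E ✓
(V, G): V after G ✓
... plus 2 further pairs not listed.
Count: 26.

26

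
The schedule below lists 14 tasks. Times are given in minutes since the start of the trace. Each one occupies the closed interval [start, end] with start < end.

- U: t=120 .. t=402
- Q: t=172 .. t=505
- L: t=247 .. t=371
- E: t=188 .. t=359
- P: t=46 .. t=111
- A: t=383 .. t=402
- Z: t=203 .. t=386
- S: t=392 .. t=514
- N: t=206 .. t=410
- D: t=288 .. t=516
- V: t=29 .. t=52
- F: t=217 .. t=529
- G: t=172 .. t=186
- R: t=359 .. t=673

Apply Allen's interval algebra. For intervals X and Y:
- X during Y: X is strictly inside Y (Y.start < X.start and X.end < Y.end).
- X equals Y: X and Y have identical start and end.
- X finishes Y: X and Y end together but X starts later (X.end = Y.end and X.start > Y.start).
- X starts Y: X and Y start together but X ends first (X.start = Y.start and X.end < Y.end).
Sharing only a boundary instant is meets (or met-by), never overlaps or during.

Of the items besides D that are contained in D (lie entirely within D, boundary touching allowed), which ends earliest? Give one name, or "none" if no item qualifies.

Target D = [t=288, t=516].
A [t=383, t=402] → during → candidate.
E [t=188, t=359] → overlaps → excluded.
F [t=217, t=529] → contains → excluded.
G [t=172, t=186] → before → excluded.
L [t=247, t=371] → overlaps → excluded.
N [t=206, t=410] → overlaps → excluded.
P [t=46, t=111] → before → excluded.
Q [t=172, t=505] → overlaps → excluded.
R [t=359, t=673] → overlapped-by → excluded.
S [t=392, t=514] → during → candidate.
U [t=120, t=402] → overlaps → excluded.
V [t=29, t=52] → before → excluded.
Z [t=203, t=386] → overlaps → excluded.
Among candidates, earliest end is t=402 → A.

A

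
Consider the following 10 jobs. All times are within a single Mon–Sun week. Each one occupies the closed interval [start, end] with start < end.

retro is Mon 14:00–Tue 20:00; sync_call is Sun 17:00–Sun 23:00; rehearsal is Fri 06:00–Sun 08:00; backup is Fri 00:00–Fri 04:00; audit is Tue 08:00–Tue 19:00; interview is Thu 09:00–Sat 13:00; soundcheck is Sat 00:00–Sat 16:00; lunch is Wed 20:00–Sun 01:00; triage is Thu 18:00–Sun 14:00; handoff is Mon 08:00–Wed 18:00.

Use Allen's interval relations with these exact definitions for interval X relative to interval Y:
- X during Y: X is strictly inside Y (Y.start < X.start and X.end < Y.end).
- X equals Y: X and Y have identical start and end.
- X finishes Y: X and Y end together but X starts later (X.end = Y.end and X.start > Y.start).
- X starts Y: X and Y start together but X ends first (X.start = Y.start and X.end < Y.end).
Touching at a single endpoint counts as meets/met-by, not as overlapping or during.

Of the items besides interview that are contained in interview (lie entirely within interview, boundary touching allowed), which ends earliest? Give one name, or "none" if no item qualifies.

backup

Target interview = [Thu 09:00, Sat 13:00].
audit [Tue 08:00, Tue 19:00] → before → excluded.
backup [Fri 00:00, Fri 04:00] → during → candidate.
handoff [Mon 08:00, Wed 18:00] → before → excluded.
lunch [Wed 20:00, Sun 01:00] → contains → excluded.
rehearsal [Fri 06:00, Sun 08:00] → overlapped-by → excluded.
retro [Mon 14:00, Tue 20:00] → before → excluded.
soundcheck [Sat 00:00, Sat 16:00] → overlapped-by → excluded.
sync_call [Sun 17:00, Sun 23:00] → after → excluded.
triage [Thu 18:00, Sun 14:00] → overlapped-by → excluded.
Among candidates, earliest end is Fri 04:00 → backup.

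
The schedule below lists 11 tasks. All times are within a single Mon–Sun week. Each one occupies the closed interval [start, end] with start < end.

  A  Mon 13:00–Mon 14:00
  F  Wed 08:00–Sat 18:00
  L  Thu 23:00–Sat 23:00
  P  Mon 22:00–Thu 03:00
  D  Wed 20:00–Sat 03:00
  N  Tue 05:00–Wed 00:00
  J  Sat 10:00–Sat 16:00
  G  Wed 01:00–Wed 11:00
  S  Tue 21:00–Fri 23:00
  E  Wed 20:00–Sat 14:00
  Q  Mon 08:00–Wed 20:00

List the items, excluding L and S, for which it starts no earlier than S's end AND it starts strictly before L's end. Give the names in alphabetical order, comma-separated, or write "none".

J

Conditions: its start is no earlier than S's end (X.start >= Fri 23:00) AND its start is strictly before L's end (X.start < Sat 23:00).
A: start Mon 13:00 >= Fri 23:00? ✗; start Mon 13:00 < Sat 23:00? ✓ → no.
D: start Wed 20:00 >= Fri 23:00? ✗; start Wed 20:00 < Sat 23:00? ✓ → no.
E: start Wed 20:00 >= Fri 23:00? ✗; start Wed 20:00 < Sat 23:00? ✓ → no.
F: start Wed 08:00 >= Fri 23:00? ✗; start Wed 08:00 < Sat 23:00? ✓ → no.
G: start Wed 01:00 >= Fri 23:00? ✗; start Wed 01:00 < Sat 23:00? ✓ → no.
J: start Sat 10:00 >= Fri 23:00? ✓; start Sat 10:00 < Sat 23:00? ✓ → yes.
N: start Tue 05:00 >= Fri 23:00? ✗; start Tue 05:00 < Sat 23:00? ✓ → no.
P: start Mon 22:00 >= Fri 23:00? ✗; start Mon 22:00 < Sat 23:00? ✓ → no.
Q: start Mon 08:00 >= Fri 23:00? ✗; start Mon 08:00 < Sat 23:00? ✓ → no.
Result: J.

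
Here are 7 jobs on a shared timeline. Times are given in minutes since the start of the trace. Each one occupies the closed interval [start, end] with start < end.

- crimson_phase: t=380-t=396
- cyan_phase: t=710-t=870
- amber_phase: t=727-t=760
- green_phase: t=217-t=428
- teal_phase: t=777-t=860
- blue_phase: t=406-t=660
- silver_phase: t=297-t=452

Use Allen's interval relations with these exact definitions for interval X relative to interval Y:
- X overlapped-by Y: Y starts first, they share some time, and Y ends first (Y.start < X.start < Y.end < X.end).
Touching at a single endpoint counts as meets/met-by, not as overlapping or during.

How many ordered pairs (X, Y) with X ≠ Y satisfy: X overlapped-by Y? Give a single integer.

3

Checking all 42 ordered pairs for relation 'overlapped-by'; matching pairs in alphabetical order:
(blue_phase, green_phase): blue_phase overlapped-by green_phase ✓
(blue_phase, silver_phase): blue_phase overlapped-by silver_phase ✓
(silver_phase, green_phase): silver_phase overlapped-by green_phase ✓
Count: 3.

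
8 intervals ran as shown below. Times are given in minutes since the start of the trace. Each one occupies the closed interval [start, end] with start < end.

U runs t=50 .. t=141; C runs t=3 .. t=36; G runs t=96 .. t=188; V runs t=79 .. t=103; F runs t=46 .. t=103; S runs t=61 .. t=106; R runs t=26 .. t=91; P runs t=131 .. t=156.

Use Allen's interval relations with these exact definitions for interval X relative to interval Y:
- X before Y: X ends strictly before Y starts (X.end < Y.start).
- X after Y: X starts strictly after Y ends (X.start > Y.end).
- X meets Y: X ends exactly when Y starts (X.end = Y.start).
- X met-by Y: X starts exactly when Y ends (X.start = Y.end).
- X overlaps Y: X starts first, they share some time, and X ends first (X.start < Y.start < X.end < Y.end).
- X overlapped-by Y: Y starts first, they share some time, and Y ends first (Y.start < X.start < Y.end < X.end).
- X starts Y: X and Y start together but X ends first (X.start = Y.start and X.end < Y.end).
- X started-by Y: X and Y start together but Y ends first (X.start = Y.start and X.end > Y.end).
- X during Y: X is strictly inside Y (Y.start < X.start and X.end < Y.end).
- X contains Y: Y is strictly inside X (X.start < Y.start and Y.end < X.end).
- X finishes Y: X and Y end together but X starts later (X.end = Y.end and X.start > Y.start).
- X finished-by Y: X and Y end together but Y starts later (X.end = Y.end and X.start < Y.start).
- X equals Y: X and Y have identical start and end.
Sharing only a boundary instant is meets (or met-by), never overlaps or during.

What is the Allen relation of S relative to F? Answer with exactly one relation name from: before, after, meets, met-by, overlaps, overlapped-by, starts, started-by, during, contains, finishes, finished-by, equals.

S = [t=61, t=106]; F = [t=46, t=103].
Compare endpoints: S.start > F.start, S.start < F.end, S.end > F.start, S.end > F.end.
That pattern is 'overlapped-by'.

overlapped-by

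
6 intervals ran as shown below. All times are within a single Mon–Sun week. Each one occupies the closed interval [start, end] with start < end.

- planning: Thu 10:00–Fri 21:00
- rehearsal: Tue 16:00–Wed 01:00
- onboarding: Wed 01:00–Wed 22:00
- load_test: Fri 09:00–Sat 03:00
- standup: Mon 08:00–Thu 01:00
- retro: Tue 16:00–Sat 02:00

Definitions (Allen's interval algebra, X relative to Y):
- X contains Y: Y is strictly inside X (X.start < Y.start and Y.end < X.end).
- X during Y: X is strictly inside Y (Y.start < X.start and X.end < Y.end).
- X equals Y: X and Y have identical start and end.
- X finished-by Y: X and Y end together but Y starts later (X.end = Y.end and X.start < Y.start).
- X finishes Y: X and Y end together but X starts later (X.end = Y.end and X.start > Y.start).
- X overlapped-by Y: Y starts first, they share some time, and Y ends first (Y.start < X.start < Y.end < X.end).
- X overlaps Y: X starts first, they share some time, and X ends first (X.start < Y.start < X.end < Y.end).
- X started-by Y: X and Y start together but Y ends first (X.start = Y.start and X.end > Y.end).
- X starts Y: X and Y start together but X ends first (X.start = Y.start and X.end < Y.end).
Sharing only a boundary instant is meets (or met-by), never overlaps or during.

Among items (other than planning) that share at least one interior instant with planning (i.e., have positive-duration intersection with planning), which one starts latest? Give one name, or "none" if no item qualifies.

load_test

Target planning = [Thu 10:00, Fri 21:00].
load_test [Fri 09:00, Sat 03:00] → overlapped-by → candidate.
onboarding [Wed 01:00, Wed 22:00] → before → excluded.
rehearsal [Tue 16:00, Wed 01:00] → before → excluded.
retro [Tue 16:00, Sat 02:00] → contains → candidate.
standup [Mon 08:00, Thu 01:00] → before → excluded.
Among candidates, latest start is Fri 09:00 → load_test.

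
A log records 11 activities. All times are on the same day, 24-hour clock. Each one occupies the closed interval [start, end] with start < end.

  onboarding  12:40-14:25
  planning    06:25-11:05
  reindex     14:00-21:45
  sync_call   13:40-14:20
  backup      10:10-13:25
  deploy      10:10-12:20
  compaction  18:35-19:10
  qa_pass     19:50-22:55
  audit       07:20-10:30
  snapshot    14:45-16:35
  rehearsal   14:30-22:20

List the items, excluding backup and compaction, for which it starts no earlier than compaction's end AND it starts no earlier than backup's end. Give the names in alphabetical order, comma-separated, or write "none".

Conditions: its start is no earlier than compaction's end (X.start >= 19:10) AND its start is no earlier than backup's end (X.start >= 13:25).
audit: start 07:20 >= 19:10? ✗; start 07:20 >= 13:25? ✗ → no.
deploy: start 10:10 >= 19:10? ✗; start 10:10 >= 13:25? ✗ → no.
onboarding: start 12:40 >= 19:10? ✗; start 12:40 >= 13:25? ✗ → no.
planning: start 06:25 >= 19:10? ✗; start 06:25 >= 13:25? ✗ → no.
qa_pass: start 19:50 >= 19:10? ✓; start 19:50 >= 13:25? ✓ → yes.
rehearsal: start 14:30 >= 19:10? ✗; start 14:30 >= 13:25? ✓ → no.
reindex: start 14:00 >= 19:10? ✗; start 14:00 >= 13:25? ✓ → no.
snapshot: start 14:45 >= 19:10? ✗; start 14:45 >= 13:25? ✓ → no.
sync_call: start 13:40 >= 19:10? ✗; start 13:40 >= 13:25? ✓ → no.
Result: qa_pass.

qa_pass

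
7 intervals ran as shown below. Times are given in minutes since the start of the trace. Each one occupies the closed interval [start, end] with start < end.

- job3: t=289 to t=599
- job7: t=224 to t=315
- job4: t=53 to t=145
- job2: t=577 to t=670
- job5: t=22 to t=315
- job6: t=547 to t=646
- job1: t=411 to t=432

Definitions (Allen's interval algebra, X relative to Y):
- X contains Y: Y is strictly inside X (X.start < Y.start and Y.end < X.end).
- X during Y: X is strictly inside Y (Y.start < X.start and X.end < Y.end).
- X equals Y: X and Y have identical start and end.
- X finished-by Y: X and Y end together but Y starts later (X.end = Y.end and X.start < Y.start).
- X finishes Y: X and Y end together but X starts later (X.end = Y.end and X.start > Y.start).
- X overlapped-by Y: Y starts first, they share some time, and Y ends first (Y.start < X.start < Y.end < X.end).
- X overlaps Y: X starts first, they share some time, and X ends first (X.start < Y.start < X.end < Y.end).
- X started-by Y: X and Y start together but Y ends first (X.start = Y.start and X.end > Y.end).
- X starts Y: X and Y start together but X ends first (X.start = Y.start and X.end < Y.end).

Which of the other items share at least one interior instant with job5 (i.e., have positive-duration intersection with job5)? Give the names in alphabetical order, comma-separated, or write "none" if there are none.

job3, job4, job7

Target job5 = [t=22, t=315].
job1 [t=411, t=432] → after → no.
job2 [t=577, t=670] → after → no.
job3 [t=289, t=599] → overlapped-by → yes.
job4 [t=53, t=145] → during → yes.
job6 [t=547, t=646] → after → no.
job7 [t=224, t=315] → finishes → yes.
Result: job3, job4, job7.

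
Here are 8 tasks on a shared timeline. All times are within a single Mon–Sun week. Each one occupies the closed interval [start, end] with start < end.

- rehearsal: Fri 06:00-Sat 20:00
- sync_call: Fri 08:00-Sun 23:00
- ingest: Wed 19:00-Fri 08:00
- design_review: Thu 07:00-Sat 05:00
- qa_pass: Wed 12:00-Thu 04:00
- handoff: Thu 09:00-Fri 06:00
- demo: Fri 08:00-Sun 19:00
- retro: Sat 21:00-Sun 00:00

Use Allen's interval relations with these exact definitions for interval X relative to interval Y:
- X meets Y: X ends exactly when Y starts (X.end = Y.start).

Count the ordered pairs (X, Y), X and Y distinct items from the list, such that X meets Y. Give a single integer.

3

Checking all 56 ordered pairs for relation 'meets'; matching pairs in alphabetical order:
(handoff, rehearsal): handoff meets rehearsal ✓
(ingest, demo): ingest meets demo ✓
(ingest, sync_call): ingest meets sync_call ✓
Count: 3.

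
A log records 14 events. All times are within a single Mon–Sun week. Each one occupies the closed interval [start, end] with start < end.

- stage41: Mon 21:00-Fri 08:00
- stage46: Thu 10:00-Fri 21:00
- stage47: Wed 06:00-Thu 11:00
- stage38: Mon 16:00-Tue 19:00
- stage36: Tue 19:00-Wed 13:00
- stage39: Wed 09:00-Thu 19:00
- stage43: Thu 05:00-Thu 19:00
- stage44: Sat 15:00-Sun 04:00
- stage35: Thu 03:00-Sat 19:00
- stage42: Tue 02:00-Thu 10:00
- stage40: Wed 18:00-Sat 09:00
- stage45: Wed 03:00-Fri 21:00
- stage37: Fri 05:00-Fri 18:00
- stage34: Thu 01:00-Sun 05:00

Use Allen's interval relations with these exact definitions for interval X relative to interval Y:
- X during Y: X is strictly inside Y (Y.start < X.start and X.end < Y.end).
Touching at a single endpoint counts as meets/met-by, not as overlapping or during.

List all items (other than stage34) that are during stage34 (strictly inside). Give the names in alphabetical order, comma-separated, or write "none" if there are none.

stage35, stage37, stage43, stage44, stage46

Target stage34 = [Thu 01:00, Sun 05:00].
stage35 [Thu 03:00, Sat 19:00] → during → yes.
stage36 [Tue 19:00, Wed 13:00] → before → no.
stage37 [Fri 05:00, Fri 18:00] → during → yes.
stage38 [Mon 16:00, Tue 19:00] → before → no.
stage39 [Wed 09:00, Thu 19:00] → overlaps → no.
stage40 [Wed 18:00, Sat 09:00] → overlaps → no.
stage41 [Mon 21:00, Fri 08:00] → overlaps → no.
stage42 [Tue 02:00, Thu 10:00] → overlaps → no.
stage43 [Thu 05:00, Thu 19:00] → during → yes.
stage44 [Sat 15:00, Sun 04:00] → during → yes.
stage45 [Wed 03:00, Fri 21:00] → overlaps → no.
stage46 [Thu 10:00, Fri 21:00] → during → yes.
stage47 [Wed 06:00, Thu 11:00] → overlaps → no.
Result: stage35, stage37, stage43, stage44, stage46.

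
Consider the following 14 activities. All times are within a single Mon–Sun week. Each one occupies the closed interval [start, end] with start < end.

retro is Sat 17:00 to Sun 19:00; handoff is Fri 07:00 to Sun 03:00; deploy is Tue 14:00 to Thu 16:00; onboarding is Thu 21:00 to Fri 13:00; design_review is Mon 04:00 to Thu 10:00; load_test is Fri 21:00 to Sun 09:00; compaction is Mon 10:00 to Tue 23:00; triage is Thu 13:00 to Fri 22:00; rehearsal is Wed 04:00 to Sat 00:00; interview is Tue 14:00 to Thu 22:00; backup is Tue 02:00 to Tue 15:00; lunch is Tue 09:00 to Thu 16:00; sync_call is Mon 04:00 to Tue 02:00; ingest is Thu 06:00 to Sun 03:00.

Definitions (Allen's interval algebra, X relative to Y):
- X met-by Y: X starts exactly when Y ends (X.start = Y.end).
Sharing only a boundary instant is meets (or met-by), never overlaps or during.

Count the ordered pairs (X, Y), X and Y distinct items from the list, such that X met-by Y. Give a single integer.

Checking all 182 ordered pairs for relation 'met-by'; matching pairs in alphabetical order:
(backup, sync_call): backup met-by sync_call ✓
Count: 1.

1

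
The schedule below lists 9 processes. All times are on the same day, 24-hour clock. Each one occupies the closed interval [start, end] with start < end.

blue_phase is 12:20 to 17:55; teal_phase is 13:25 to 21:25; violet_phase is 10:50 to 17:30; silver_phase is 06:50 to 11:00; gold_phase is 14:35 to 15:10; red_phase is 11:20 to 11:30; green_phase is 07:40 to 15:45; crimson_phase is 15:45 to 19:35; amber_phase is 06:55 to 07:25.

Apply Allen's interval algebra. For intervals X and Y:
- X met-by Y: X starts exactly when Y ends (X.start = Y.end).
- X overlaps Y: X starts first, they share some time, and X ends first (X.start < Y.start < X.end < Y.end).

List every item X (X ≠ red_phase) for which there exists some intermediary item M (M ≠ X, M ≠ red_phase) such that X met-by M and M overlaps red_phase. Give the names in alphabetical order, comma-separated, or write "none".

Target red_phase = [11:20, 11:30].
Intermediaries M with M overlaps red_phase: none.
Union: none.

none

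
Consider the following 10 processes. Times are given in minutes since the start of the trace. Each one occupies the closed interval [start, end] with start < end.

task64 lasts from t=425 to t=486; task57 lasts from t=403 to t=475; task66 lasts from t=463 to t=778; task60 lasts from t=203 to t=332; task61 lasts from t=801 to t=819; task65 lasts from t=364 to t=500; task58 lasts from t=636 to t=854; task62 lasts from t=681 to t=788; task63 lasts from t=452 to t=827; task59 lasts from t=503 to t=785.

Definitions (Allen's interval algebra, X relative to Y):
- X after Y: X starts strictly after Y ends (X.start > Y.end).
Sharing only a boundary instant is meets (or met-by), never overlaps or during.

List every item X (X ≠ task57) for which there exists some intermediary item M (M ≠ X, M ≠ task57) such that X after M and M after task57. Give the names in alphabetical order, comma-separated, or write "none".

Target task57 = [t=403, t=475].
Intermediaries M with M after task57: task58, task59, task61, task62.
Via task58 — items with X after task58: none.
Via task59 — items with X after task59: task61.
Via task61 — items with X after task61: none.
Via task62 — items with X after task62: task61.
Union: task61.

task61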